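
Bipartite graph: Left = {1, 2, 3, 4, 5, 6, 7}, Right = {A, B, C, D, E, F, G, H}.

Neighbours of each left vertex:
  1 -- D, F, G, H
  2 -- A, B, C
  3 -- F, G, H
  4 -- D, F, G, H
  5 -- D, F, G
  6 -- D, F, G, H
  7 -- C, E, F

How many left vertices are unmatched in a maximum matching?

For example, pair 1-H, 2-B, 3-G, 4-D, 5-F, 7-E.
The set {1, 3, 4, 5, 6} has only 4 neighbours ({D, F, G, H}), so by Hall's theorem at most 6 of the 7 left vertices can be matched.
That matches 6 of the 7, leaving 1 unmatched; no matching can do better.

1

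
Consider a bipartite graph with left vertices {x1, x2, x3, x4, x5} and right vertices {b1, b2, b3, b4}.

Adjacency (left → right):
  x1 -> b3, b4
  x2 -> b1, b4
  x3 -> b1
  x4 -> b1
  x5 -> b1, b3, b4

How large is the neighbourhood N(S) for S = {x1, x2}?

The union of neighbours of {x1, x2} is {b1, b3, b4}, which has 3 elements.
Since |N(S)| = 3 ≥ |S| = 2, Hall's condition holds for this subset.

3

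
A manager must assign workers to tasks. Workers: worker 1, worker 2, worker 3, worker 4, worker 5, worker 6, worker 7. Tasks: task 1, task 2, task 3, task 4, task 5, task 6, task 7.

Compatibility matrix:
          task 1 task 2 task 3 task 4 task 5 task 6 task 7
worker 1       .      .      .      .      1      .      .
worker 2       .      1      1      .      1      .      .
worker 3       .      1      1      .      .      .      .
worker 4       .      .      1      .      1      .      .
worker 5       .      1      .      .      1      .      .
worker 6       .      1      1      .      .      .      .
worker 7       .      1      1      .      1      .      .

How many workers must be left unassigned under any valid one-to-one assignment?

One maximum matching: worker 1-task 5, worker 2-task 3, worker 3-task 2.
The set {worker 1, worker 2, worker 3, worker 4, worker 5, worker 6, worker 7} has only 3 neighbours ({task 2, task 3, task 5}), so by Hall's theorem at most 3 of the 7 workers can be matched.
That matches 3 of the 7, leaving 4 unmatched; no matching can do better.

4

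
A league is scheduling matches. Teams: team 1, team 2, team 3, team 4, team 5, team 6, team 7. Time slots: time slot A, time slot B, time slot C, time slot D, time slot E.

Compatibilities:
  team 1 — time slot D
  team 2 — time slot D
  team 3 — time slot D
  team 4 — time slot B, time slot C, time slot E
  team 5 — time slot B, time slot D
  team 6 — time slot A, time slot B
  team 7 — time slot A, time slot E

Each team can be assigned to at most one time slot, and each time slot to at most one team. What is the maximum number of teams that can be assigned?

A valid assignment of size 5: team 1→time slot D, team 4→time slot C, team 5→time slot B, team 6→time slot A, team 7→time slot E.
The set {team 1, team 2, team 3} has only 1 neighbour ({time slot D}), so by Hall's theorem at most 5 of the 7 teams can be matched.

5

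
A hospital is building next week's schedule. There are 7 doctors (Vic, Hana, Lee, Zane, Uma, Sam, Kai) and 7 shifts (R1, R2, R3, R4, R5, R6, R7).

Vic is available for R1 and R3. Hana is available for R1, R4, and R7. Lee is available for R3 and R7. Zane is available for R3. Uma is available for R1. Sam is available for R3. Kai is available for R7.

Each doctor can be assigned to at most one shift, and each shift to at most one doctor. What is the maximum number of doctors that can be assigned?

For example, pair Vic-R1, Hana-R4, Lee-R7, Zane-R3.
The set {Vic, Lee, Zane, Uma, Sam, Kai} has only 3 neighbours ({R1, R3, R7}), so by Hall's theorem at most 4 of the 7 doctors can be matched.

4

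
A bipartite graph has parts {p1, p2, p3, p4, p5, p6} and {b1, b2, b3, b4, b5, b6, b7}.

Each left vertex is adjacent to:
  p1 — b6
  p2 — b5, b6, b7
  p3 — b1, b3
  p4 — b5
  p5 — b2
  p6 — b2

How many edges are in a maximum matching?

One maximum matching: p1→b6, p2→b7, p3→b3, p4→b5, p5→b2.
The set {p5, p6} has only 1 neighbour ({b2}), so by Hall's theorem at most 5 of the 6 left vertices can be matched.

5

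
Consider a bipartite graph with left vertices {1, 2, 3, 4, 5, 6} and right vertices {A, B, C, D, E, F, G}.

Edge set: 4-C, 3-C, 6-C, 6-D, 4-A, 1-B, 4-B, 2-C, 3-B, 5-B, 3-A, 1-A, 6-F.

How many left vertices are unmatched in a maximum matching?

One maximum matching: 1–A, 2–C, 3–B, 6–F.
The set {1, 2, 3, 4, 5} has only 3 neighbours ({A, B, C}), so by Hall's theorem at most 4 of the 6 left vertices can be matched.
That matches 4 of the 6, leaving 2 unmatched; no matching can do better.

2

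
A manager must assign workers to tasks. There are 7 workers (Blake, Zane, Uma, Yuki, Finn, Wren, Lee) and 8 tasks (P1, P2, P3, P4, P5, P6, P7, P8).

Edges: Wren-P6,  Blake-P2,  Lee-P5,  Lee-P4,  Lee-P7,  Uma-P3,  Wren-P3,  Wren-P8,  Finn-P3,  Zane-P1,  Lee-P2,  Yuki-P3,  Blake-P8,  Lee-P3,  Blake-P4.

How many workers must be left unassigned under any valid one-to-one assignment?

One maximum matching: Blake-P4, Zane-P1, Uma-P3, Wren-P8, Lee-P2.
The set {Uma, Yuki, Finn} has only 1 neighbour ({P3}), so by Hall's theorem at most 5 of the 7 workers can be matched.
That matches 5 of the 7, leaving 2 unmatched; no matching can do better.

2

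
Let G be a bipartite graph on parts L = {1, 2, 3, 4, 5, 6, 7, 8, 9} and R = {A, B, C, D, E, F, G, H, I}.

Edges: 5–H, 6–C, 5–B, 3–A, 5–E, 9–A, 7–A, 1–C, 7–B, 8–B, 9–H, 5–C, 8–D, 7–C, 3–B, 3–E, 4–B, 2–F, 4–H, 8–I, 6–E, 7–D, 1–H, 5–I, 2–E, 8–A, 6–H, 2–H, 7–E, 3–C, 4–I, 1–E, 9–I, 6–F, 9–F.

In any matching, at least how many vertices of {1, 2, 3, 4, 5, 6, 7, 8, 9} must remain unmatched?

For example, pair 1→C, 2→F, 3→A, 4→B, 5→E, 6→H, 7→D, 8→I.
The set {1, 2, 3, 4, 5, 6, 7, 8, 9} has only 8 neighbours ({A, B, C, D, E, F, H, I}), so by Hall's theorem at most 8 of the 9 left vertices can be matched.
That matches 8 of the 9, leaving 1 unmatched; no matching can do better.

1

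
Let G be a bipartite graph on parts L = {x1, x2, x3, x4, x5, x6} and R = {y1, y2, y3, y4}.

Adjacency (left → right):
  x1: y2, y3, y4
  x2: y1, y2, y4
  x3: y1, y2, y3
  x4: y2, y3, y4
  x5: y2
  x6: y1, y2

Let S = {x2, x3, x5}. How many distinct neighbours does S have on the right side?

4

The union of neighbours of {x2, x3, x5} is {y1, y2, y3, y4}, which has 4 elements.
Since |N(S)| = 4 ≥ |S| = 3, Hall's condition holds for this subset.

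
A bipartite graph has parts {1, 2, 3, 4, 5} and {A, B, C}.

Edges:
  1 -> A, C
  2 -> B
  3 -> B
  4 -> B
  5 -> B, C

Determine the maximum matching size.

A valid assignment of size 3: 1–A, 2–B, 5–C.
The set {2, 3, 4} has only 1 neighbour ({B}), so by Hall's theorem at most 3 of the 5 left vertices can be matched.

3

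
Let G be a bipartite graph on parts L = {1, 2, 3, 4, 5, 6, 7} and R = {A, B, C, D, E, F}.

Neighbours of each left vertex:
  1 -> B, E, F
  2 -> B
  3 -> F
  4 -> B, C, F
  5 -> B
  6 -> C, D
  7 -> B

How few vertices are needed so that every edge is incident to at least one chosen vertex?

{1, 3, 4, 6, B} is a vertex cover of size 5: every edge has an endpoint in this set.
No smaller cover exists because 1–E, 2–B, 3–F, 4–C, 6–D is a matching of size 5, and a cover must include an endpoint of each of these disjoint edges (König's theorem).

5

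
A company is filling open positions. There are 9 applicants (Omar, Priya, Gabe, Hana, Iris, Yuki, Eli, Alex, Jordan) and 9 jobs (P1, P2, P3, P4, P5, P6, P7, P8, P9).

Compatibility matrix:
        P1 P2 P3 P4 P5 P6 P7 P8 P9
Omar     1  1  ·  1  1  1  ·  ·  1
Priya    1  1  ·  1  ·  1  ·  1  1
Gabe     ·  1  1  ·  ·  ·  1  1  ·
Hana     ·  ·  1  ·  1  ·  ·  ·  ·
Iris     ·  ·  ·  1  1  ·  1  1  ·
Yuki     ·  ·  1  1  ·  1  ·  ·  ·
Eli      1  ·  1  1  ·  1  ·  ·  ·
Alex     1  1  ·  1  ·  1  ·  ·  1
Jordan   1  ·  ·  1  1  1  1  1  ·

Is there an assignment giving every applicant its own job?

For example, pair Omar–P6, Priya–P9, Gabe–P8, Hana–P5, Iris–P7, Yuki–P3, Eli–P4, Alex–P2, Jordan–P1.
Every applicant is matched, so this is a perfect matching.

Yes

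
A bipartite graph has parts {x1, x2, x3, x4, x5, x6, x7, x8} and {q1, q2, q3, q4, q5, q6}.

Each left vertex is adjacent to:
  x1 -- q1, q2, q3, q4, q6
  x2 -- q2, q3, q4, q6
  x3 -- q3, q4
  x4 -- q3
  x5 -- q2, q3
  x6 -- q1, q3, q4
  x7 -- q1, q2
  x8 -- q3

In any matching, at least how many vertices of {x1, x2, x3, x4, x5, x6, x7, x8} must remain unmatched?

A valid assignment of size 5: x1→q1, x2→q6, x3→q4, x4→q3, x5→q2.
The set {x1, x2, x3, x4, x5, x6, x7, x8} has only 5 neighbours ({q1, q2, q3, q4, q6}), so by Hall's theorem at most 5 of the 8 left vertices can be matched.
That matches 5 of the 8, leaving 3 unmatched; no matching can do better.

3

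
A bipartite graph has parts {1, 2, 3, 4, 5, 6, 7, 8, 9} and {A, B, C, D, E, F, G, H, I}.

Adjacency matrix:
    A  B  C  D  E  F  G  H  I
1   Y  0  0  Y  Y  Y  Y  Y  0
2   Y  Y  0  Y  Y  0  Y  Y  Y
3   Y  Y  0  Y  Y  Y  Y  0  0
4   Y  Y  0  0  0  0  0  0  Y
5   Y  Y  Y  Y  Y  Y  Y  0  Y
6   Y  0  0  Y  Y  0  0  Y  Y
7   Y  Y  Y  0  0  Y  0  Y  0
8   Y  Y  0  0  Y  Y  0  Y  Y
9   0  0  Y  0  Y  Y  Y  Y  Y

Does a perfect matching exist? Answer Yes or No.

A valid assignment of size 9: 1-H, 2-A, 3-F, 4-I, 5-B, 6-D, 7-C, 8-E, 9-G.
Every left vertex is matched, so this is a perfect matching.

Yes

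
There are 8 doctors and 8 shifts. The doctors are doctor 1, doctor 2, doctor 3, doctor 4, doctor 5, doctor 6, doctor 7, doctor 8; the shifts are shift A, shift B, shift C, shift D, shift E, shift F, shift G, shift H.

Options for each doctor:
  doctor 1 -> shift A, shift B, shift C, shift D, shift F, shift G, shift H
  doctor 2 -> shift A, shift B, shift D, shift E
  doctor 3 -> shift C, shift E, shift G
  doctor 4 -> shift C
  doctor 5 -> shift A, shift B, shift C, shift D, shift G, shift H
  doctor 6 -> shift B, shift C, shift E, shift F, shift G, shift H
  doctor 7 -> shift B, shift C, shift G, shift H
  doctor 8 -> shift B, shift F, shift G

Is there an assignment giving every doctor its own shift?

Yes

A valid assignment of size 8: doctor 1→shift A, doctor 2→shift B, doctor 3→shift E, doctor 4→shift C, doctor 5→shift D, doctor 6→shift F, doctor 7→shift H, doctor 8→shift G.
All 8 doctors are covered.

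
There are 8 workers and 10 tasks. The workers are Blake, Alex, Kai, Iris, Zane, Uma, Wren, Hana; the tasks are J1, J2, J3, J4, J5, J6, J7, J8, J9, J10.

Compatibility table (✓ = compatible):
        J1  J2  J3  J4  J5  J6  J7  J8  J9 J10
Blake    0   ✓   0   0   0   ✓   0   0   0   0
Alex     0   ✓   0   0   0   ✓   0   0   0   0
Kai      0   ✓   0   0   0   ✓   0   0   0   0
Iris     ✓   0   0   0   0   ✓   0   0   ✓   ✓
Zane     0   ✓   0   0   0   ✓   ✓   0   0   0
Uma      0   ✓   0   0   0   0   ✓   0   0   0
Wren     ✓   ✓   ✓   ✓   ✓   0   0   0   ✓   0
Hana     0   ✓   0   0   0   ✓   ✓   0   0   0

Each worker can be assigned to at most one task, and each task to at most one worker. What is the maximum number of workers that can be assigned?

For example, pair Blake-J2, Alex-J6, Iris-J10, Zane-J7, Wren-J9.
The set {Blake, Alex, Kai, Zane, Uma, Hana} has only 3 neighbours ({J2, J6, J7}), so by Hall's theorem at most 5 of the 8 workers can be matched.

5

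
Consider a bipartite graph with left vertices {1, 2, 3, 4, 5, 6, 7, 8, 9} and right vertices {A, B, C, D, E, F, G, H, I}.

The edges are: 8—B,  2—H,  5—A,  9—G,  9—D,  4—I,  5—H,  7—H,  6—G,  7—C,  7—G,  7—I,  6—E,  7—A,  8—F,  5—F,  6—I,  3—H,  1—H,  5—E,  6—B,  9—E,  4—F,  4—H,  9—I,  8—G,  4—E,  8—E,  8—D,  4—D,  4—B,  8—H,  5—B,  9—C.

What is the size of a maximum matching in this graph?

A valid assignment of size 7: 1-H, 4-F, 5-A, 6-B, 7-I, 8-E, 9-G.
The set {1, 2, 3} has only 1 neighbour ({H}), so by Hall's theorem at most 7 of the 9 left vertices can be matched.

7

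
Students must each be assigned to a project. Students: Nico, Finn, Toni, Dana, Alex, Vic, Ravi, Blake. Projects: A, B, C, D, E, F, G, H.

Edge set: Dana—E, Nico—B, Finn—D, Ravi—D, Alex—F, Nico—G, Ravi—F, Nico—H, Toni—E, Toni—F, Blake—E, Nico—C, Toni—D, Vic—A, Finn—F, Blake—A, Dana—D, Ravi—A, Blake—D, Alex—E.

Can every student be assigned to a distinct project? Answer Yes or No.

No

The set {Finn, Toni, Dana, Alex, Vic, Ravi, Blake} has only 4 neighbours ({A, D, E, F}), so by Hall's theorem at most 5 of the 8 students can be matched.
Hence no matching covers every student.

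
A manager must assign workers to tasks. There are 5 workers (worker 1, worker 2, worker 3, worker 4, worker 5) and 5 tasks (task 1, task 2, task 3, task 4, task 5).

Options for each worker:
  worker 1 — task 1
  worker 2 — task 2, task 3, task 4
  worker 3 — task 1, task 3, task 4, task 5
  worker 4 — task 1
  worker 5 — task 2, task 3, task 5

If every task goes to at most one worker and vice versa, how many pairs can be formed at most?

For example, pair worker 1-task 1, worker 2-task 4, worker 3-task 5, worker 5-task 2.
The set {worker 1, worker 4} has only 1 neighbour ({task 1}), so by Hall's theorem at most 4 of the 5 workers can be matched.

4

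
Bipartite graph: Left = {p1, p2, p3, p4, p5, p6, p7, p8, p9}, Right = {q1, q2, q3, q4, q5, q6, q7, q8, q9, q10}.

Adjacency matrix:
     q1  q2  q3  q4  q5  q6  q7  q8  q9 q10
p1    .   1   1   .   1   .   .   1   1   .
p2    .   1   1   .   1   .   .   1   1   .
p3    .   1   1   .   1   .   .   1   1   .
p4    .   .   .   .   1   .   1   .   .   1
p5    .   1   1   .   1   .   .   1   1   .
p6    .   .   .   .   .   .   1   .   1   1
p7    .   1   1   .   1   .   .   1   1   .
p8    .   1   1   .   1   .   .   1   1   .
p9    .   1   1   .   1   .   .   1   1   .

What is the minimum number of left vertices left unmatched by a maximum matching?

2

For example, pair p1→q5, p2→q2, p3→q3, p4→q10, p5→q8, p6→q7, p7→q9.
The set {p1, p2, p3, p5, p7, p8, p9} has only 5 neighbours ({q2, q3, q5, q8, q9}), so by Hall's theorem at most 7 of the 9 left vertices can be matched.
That matches 7 of the 9, leaving 2 unmatched; no matching can do better.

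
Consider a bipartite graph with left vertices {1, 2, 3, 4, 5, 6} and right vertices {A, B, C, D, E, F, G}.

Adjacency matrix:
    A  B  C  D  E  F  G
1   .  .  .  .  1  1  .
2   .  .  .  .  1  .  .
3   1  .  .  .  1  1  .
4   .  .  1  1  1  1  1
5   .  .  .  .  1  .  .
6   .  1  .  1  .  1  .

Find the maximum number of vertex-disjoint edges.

5

One maximum matching: 1→F, 2→E, 3→A, 4→G, 6→B.
The set {2, 5} has only 1 neighbour ({E}), so by Hall's theorem at most 5 of the 6 left vertices can be matched.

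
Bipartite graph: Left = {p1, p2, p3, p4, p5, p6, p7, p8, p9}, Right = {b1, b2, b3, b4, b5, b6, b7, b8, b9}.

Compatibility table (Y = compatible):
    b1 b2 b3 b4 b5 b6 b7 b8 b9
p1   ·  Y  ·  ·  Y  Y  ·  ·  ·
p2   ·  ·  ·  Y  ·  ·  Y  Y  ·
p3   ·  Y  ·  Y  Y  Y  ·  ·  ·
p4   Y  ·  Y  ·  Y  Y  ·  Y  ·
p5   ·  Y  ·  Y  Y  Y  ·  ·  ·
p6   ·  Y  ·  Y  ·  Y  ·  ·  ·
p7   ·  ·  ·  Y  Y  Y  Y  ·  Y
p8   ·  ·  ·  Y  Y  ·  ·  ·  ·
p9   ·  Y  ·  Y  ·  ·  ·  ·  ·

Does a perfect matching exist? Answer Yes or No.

The set {p1, p3, p5, p6, p8, p9} has only 4 neighbours ({b2, b4, b5, b6}), so by Hall's theorem at most 7 of the 9 left vertices can be matched.
Hence no matching covers every left vertex.

No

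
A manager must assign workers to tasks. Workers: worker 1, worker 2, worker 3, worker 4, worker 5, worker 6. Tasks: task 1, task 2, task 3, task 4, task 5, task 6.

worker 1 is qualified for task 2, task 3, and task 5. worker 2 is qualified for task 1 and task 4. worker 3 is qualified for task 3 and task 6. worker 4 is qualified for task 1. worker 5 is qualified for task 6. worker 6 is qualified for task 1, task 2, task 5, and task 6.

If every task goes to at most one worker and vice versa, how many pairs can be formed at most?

6

For example, pair worker 1-task 5, worker 2-task 4, worker 3-task 3, worker 4-task 1, worker 5-task 6, worker 6-task 2.
This saturates every worker, so 6 is the maximum.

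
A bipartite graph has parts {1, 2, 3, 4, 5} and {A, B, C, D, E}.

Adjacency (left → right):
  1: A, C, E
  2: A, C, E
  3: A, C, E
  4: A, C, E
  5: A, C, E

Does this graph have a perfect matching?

The set {1, 2, 3, 4, 5} has only 3 neighbours ({A, C, E}), so by Hall's theorem at most 3 of the 5 left vertices can be matched.
Hence no matching covers every left vertex.

No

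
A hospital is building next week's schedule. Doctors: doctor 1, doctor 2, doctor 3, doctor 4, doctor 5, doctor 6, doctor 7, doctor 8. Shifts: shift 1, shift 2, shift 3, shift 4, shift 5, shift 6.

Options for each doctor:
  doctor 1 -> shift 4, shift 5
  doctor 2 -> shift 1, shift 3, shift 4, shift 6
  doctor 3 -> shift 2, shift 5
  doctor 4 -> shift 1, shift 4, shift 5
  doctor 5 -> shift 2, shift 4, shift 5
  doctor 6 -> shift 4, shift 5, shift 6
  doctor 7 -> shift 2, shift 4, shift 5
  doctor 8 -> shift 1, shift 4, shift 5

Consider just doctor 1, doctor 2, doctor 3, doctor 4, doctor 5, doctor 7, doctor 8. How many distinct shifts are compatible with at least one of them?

6

The union of neighbours of {doctor 1, doctor 2, doctor 3, doctor 4, doctor 5, doctor 7, doctor 8} is {shift 1, shift 2, shift 3, shift 4, shift 5, shift 6}, which has 6 elements.
Since |N(S)| = 6 < |S| = 7, Hall's condition fails for this subset.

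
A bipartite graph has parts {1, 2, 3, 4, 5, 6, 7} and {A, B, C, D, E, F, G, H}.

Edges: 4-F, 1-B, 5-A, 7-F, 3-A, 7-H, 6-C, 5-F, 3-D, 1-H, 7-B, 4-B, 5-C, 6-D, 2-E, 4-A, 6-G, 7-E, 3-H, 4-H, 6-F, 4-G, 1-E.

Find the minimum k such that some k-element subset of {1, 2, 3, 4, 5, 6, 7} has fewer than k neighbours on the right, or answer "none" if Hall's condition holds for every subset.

A matching saturating every left vertex exists, for instance 1→B, 2→E, 3→D, 4→G, 5→C, 6→F, 7→H.
By Hall's marriage theorem, this means |N(S)| ≥ |S| for every subset S, so no violating subset exists.

none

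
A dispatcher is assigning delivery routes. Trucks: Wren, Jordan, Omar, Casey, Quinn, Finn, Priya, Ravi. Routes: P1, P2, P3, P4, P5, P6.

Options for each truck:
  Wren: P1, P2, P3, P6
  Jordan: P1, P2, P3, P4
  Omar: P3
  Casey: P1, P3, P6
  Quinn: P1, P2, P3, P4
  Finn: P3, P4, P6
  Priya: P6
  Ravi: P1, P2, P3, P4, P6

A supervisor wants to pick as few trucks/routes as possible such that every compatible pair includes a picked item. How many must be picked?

5

The 5 edges Wren–P2, Jordan–P4, Omar–P3, Casey–P6, Quinn–P1 form a matching, so any vertex cover needs at least 5 vertices (one per matched edge).
Conversely {P1, P2, P3, P4, P6} meets every edge and has exactly 5 vertices, so 5 is optimal.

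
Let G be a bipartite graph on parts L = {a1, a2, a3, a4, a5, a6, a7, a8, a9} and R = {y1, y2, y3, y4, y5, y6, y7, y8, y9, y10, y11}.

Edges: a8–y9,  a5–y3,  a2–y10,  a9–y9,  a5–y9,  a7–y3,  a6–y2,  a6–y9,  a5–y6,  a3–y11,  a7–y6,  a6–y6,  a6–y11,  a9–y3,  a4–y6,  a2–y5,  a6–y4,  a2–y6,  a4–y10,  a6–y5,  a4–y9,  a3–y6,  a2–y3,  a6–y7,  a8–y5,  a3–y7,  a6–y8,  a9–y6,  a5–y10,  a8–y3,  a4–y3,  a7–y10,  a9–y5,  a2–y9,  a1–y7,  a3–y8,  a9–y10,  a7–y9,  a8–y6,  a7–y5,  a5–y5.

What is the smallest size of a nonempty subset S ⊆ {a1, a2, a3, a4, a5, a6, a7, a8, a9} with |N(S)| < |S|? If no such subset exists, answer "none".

Take S = {a2, a4, a5, a7, a8, a9}. Its neighbourhood is {y3, y5, y6, y9, y10}, so |N(S)| = 5 < |S| = 6.
Every subset of size less than 6 has at least as many neighbours as members, so 6 is the minimum.

6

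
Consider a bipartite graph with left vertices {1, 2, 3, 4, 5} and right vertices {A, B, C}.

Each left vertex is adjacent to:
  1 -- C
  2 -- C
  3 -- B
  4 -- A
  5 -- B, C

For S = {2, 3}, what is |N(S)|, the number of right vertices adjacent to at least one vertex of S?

The union of neighbours of {2, 3} is {B, C}, which has 2 elements.
Since |N(S)| = 2 ≥ |S| = 2, Hall's condition holds for this subset.

2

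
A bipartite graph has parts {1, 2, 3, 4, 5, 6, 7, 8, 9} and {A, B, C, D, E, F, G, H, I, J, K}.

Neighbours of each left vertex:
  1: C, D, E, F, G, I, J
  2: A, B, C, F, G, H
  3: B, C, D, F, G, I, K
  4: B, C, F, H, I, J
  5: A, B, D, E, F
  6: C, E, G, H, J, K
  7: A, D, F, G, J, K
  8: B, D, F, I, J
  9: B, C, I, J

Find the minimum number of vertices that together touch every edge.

9

The 9 edges 1–E, 2–H, 3–G, 4–I, 5–A, 6–K, 7–J, 8–F, 9–B form a matching, so any vertex cover needs at least 9 vertices (one per matched edge).
Conversely {1, 2, 3, 4, 5, 6, 7, 8, 9} meets every edge and has exactly 9 vertices, so 9 is optimal.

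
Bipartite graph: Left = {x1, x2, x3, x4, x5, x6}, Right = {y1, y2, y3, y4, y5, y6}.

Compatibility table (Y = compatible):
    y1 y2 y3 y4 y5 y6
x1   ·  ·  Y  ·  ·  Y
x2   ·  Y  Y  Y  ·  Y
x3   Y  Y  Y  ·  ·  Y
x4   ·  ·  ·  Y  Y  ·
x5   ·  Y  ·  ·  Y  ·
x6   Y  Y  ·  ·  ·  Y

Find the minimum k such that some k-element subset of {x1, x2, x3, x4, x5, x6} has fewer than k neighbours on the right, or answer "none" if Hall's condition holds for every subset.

none

A matching saturating every left vertex exists, for instance x1→y6, x2→y2, x3→y3, x4→y4, x5→y5, x6→y1.
By Hall's marriage theorem, this means |N(S)| ≥ |S| for every subset S, so no violating subset exists.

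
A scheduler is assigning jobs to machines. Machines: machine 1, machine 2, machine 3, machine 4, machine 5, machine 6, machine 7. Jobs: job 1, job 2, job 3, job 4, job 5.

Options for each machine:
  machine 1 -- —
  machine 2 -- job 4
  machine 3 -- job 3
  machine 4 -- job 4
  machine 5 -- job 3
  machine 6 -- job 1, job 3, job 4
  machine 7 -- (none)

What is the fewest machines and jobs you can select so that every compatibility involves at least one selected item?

3

{machine 6, job 3, job 4} is a vertex cover of size 3: every edge has an endpoint in this set.
No smaller cover exists because machine 2–job 4, machine 3–job 3, machine 6–job 1 is a matching of size 3, and a cover must include an endpoint of each of these disjoint edges (König's theorem).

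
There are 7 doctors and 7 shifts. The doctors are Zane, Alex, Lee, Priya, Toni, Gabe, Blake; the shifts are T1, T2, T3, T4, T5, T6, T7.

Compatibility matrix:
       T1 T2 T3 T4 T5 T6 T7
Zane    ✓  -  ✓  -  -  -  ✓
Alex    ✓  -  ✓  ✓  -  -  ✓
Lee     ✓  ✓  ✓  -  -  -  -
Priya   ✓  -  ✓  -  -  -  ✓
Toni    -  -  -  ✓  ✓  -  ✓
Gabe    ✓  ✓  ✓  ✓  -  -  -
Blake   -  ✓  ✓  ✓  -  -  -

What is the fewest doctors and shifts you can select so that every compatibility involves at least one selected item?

6

{Toni, T1, T2, T3, T4, T7} is a vertex cover of size 6: every edge has an endpoint in this set.
No smaller cover exists because Zane–T3, Alex–T4, Lee–T1, Priya–T7, Toni–T5, Gabe–T2 is a matching of size 6, and a cover must include an endpoint of each of these disjoint edges (König's theorem).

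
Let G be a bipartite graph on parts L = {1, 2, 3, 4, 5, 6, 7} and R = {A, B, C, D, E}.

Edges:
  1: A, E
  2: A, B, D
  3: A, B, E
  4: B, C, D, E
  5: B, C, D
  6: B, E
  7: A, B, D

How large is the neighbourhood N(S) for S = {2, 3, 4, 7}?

The union of neighbours of {2, 3, 4, 7} is {A, B, C, D, E}, which has 5 elements.
Since |N(S)| = 5 ≥ |S| = 4, Hall's condition holds for this subset.

5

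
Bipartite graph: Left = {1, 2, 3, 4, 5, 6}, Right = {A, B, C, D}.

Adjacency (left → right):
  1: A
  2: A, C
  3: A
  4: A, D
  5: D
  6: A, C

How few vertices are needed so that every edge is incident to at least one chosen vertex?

3

The 3 edges 1–A, 2–C, 4–D form a matching, so any vertex cover needs at least 3 vertices (one per matched edge).
Conversely {A, C, D} meets every edge and has exactly 3 vertices, so 3 is optimal.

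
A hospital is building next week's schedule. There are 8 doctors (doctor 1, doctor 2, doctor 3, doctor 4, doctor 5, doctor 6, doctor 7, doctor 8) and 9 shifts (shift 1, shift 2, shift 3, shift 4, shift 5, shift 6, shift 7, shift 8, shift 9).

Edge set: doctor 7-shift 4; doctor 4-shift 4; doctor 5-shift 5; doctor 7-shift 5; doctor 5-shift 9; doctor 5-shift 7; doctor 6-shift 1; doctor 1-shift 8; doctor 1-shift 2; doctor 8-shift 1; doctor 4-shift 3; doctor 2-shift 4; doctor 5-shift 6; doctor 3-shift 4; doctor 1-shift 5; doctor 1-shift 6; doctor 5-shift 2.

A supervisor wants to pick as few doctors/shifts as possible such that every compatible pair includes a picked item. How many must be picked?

A maximum matching has 6 edges (e.g. doctor 1–shift 6, doctor 2–shift 4, doctor 4–shift 3, doctor 5–shift 7, doctor 6–shift 1, doctor 7–shift 5).
By König's theorem the minimum vertex cover has the same size. One such cover is {doctor 1, doctor 4, doctor 5, doctor 7, shift 1, shift 4}.

6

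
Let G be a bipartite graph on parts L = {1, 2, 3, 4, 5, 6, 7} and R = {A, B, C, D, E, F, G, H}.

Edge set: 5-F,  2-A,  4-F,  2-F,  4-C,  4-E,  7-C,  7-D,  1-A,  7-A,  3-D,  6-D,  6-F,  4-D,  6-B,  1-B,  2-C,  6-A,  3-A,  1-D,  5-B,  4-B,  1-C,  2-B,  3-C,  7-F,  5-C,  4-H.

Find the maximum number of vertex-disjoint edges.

6

One maximum matching: 1–D, 2–C, 3–A, 4–E, 5–F, 6–B.
The set {1, 2, 3, 5, 6, 7} has only 5 neighbours ({A, B, C, D, F}), so by Hall's theorem at most 6 of the 7 left vertices can be matched.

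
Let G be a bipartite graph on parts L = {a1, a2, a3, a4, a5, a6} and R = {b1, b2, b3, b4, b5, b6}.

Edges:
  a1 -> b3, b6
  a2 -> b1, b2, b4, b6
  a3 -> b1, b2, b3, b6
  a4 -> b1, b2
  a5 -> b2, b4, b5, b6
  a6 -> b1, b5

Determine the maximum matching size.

One maximum matching: a1→b3, a2→b4, a3→b2, a4→b1, a5→b6, a6→b5.
This saturates every left vertex, so 6 is the maximum.

6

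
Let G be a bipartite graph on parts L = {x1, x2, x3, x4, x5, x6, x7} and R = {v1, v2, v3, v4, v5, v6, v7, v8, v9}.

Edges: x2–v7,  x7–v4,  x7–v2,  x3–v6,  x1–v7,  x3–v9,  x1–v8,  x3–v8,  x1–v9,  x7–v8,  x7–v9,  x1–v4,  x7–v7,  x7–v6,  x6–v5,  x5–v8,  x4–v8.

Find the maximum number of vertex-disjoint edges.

One maximum matching: x1–v4, x2–v7, x3–v6, x4–v8, x6–v5, x7–v2.
The set {x4, x5} has only 1 neighbour ({v8}), so by Hall's theorem at most 6 of the 7 left vertices can be matched.

6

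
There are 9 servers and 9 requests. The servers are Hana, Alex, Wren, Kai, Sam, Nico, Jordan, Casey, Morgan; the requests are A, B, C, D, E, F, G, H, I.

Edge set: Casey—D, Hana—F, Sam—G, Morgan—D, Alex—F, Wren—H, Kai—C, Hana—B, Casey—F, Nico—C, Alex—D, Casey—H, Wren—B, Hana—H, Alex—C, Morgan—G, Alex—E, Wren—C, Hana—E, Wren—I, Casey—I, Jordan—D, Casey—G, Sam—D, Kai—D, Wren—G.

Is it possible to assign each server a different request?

No

The set {Kai, Sam, Nico, Jordan, Morgan} has only 3 neighbours ({C, D, G}), so by Hall's theorem at most 7 of the 9 servers can be matched.
Hence no matching covers every server.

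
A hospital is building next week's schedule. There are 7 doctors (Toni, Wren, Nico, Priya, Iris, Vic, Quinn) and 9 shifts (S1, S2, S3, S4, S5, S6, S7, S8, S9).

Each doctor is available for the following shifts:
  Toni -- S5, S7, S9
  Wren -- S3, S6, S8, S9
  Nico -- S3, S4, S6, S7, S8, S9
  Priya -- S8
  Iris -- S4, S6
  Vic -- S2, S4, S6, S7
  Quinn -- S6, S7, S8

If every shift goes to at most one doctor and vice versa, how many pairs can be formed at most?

For example, pair Toni–S5, Wren–S9, Nico–S6, Priya–S8, Iris–S4, Vic–S2, Quinn–S7.
All 7 doctors are matched, so no larger matching exists.

7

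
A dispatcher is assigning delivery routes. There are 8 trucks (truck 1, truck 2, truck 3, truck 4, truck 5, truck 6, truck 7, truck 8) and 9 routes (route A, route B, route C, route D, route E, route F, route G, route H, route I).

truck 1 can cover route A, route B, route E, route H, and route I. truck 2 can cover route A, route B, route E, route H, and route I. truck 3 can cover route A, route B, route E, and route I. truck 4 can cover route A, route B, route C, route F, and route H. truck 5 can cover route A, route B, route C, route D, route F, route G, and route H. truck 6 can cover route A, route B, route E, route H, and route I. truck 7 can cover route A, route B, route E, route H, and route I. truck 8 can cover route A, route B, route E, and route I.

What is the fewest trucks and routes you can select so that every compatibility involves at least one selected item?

The 7 edges truck 1–route A, truck 2–route I, truck 3–route B, truck 4–route C, truck 5–route G, truck 6–route H, truck 7–route E form a matching, so any vertex cover needs at least 7 vertices (one per matched edge).
Conversely {truck 4, truck 5, route A, route B, route E, route H, route I} meets every edge and has exactly 7 vertices, so 7 is optimal.

7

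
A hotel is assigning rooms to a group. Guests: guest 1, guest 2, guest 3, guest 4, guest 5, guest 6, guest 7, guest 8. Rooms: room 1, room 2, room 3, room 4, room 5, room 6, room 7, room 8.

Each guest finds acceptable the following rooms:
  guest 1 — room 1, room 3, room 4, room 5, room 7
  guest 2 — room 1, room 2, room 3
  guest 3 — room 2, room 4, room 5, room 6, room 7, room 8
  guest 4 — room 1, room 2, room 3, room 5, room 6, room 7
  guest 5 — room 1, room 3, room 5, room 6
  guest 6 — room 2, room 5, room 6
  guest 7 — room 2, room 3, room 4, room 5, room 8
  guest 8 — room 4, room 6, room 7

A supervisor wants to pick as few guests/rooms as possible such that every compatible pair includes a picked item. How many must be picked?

8

A maximum matching has 8 edges (e.g. guest 1–room 5, guest 2–room 1, guest 3–room 4, guest 4–room 2, guest 5–room 3, guest 6–room 6, guest 7–room 8, guest 8–room 7).
By König's theorem the minimum vertex cover has the same size. One such cover is {guest 1, guest 2, guest 3, guest 4, guest 5, guest 6, guest 7, guest 8}.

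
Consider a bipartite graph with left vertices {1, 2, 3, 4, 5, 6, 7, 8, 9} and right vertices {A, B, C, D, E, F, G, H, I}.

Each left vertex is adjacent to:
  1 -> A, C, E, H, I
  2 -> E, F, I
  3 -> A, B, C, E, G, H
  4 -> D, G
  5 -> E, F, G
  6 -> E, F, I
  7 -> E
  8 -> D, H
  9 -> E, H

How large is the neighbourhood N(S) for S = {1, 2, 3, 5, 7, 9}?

The union of neighbours of {1, 2, 3, 5, 7, 9} is {A, B, C, E, F, G, H, I}, which has 8 elements.
Since |N(S)| = 8 ≥ |S| = 6, Hall's condition holds for this subset.

8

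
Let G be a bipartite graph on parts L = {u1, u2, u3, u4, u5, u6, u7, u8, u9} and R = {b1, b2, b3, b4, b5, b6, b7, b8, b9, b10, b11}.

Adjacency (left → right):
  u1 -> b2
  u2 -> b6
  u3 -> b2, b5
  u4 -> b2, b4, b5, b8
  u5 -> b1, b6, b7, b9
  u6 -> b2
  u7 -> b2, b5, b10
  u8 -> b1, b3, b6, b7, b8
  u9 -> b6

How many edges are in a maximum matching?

7

One maximum matching: u1–b2, u2–b6, u3–b5, u4–b8, u5–b9, u7–b10, u8–b7.
The set {u1, u2, u6, u9} has only 2 neighbours ({b2, b6}), so by Hall's theorem at most 7 of the 9 left vertices can be matched.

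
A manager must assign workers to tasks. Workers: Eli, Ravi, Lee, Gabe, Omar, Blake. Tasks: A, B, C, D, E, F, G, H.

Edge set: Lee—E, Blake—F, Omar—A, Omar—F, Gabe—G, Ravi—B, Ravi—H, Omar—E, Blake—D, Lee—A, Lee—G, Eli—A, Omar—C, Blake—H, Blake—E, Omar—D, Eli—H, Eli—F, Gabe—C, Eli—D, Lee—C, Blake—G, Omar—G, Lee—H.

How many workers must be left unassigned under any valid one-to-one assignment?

0

For example, pair Eli–F, Ravi–B, Lee–E, Gabe–C, Omar–A, Blake–G.
All 6 workers are matched, so no larger matching exists.
That matches 6 of the 6, leaving 0 unmatched; no matching can do better.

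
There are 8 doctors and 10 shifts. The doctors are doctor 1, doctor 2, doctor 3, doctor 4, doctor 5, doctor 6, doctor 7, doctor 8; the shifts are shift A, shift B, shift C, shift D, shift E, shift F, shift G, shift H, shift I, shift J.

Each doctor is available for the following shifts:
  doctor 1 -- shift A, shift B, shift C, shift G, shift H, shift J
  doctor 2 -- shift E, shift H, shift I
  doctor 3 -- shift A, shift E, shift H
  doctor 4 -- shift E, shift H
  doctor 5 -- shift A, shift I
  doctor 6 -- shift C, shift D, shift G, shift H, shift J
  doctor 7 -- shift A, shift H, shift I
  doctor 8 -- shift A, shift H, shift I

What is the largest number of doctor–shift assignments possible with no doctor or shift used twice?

6

For example, pair doctor 1–shift J, doctor 2–shift E, doctor 3–shift A, doctor 4–shift H, doctor 5–shift I, doctor 6–shift G.
The set {doctor 2, doctor 3, doctor 4, doctor 5, doctor 7, doctor 8} has only 4 neighbours ({shift A, shift E, shift H, shift I}), so by Hall's theorem at most 6 of the 8 doctors can be matched.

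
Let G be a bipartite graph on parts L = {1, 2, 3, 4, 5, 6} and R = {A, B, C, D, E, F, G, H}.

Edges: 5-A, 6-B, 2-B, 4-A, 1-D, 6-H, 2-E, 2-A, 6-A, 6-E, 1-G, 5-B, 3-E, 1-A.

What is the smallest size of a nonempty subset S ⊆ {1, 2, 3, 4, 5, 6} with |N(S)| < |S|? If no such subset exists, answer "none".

Take S = {2, 3, 4, 5}. Its neighbourhood is {A, B, E}, so |N(S)| = 3 < |S| = 4.
Every subset of size less than 4 has at least as many neighbours as members, so 4 is the minimum.

4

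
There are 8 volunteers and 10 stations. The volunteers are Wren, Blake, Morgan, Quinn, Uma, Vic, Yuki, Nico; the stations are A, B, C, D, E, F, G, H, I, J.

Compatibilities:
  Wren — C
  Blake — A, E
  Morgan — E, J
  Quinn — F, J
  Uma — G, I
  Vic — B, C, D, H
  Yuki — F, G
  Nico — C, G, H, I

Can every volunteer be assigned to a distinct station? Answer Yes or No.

For example, pair Wren–C, Blake–A, Morgan–E, Quinn–J, Uma–I, Vic–B, Yuki–F, Nico–G.
All 8 volunteers are covered.

Yes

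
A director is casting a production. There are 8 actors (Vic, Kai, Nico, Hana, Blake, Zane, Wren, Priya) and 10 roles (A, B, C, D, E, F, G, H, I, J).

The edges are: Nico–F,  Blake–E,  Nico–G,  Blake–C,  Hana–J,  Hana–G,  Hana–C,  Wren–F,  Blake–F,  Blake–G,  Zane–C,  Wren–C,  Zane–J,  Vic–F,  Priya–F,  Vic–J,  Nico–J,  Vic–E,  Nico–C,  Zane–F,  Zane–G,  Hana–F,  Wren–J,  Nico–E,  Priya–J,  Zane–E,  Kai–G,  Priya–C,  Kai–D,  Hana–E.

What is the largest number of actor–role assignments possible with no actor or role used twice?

A valid assignment of size 6: Vic-E, Kai-D, Nico-F, Hana-G, Blake-C, Zane-J.
The set {Vic, Nico, Hana, Blake, Zane, Wren, Priya} has only 5 neighbours ({C, E, F, G, J}), so by Hall's theorem at most 6 of the 8 actors can be matched.

6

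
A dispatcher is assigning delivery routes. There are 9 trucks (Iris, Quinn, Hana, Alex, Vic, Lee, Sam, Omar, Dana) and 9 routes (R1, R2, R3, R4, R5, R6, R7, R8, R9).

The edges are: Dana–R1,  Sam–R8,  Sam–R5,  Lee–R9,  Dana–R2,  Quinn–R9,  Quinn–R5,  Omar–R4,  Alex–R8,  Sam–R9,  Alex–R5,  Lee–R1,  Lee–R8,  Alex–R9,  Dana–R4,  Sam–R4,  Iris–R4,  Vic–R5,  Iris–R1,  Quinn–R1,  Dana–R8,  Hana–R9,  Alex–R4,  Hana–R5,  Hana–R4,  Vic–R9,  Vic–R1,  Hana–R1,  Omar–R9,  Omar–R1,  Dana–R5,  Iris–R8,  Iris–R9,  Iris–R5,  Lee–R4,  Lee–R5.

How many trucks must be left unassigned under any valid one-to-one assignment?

One maximum matching: Iris→R4, Quinn→R9, Hana→R1, Alex→R8, Vic→R5, Dana→R2.
The set {Iris, Quinn, Hana, Alex, Vic, Lee, Sam, Omar} has only 5 neighbours ({R1, R4, R5, R8, R9}), so by Hall's theorem at most 6 of the 9 trucks can be matched.
That matches 6 of the 9, leaving 3 unmatched; no matching can do better.

3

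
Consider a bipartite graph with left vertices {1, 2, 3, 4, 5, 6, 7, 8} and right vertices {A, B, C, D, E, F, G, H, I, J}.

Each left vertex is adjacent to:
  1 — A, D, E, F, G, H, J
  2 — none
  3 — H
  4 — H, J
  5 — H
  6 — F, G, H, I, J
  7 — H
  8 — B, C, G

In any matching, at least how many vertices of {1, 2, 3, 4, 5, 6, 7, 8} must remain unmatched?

For example, pair 1–A, 3–H, 4–J, 6–G, 8–B.
The set {2, 3, 5, 7} has only 1 neighbour ({H}), so by Hall's theorem at most 5 of the 8 left vertices can be matched.
That matches 5 of the 8, leaving 3 unmatched; no matching can do better.

3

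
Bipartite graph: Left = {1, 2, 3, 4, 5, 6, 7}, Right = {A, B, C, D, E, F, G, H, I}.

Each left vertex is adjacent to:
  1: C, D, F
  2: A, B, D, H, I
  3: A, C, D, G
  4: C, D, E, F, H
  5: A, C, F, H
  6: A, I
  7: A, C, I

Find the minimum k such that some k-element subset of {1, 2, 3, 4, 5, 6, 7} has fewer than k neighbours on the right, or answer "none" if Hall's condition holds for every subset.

none

A matching saturating every left vertex exists, for instance 1→C, 2→H, 3→G, 4→E, 5→F, 6→I, 7→A.
By Hall's marriage theorem, this means |N(S)| ≥ |S| for every subset S, so no violating subset exists.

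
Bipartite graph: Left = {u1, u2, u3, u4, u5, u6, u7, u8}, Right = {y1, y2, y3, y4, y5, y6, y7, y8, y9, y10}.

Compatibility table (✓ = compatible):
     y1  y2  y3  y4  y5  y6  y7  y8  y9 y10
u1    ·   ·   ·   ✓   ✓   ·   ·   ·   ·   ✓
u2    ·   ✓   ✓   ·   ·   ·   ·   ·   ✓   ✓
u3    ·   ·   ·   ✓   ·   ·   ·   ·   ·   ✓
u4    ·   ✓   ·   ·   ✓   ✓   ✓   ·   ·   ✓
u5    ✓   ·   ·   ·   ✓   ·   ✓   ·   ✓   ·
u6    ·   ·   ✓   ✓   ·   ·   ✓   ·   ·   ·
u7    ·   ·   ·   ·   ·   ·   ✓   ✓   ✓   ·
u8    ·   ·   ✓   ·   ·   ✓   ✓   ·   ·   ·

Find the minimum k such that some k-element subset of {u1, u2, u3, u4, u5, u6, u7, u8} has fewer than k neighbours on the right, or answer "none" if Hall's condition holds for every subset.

none

A matching saturating every left vertex exists, for instance u1→y5, u2→y2, u3→y10, u4→y7, u5→y1, u6→y4, u7→y8, u8→y3.
By Hall's marriage theorem, this means |N(S)| ≥ |S| for every subset S, so no violating subset exists.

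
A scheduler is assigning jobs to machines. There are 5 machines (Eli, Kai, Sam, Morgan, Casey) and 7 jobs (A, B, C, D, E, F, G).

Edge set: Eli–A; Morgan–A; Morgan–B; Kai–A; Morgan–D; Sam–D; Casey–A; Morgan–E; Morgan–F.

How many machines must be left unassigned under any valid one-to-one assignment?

One maximum matching: Eli-A, Sam-D, Morgan-E.
The set {Eli, Kai, Casey} has only 1 neighbour ({A}), so by Hall's theorem at most 3 of the 5 machines can be matched.
That matches 3 of the 5, leaving 2 unmatched; no matching can do better.

2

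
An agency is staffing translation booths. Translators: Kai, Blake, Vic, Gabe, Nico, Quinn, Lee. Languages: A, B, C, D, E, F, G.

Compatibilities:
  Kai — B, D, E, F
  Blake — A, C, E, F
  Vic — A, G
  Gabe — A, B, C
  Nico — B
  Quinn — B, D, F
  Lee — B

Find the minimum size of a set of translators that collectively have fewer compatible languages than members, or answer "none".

Take S = {Nico, Lee}. Its neighbourhood is {B}, so |N(S)| = 1 < |S| = 2.
No single vertex violates Hall's condition since each has at least one neighbour, so 2 is the minimum.

2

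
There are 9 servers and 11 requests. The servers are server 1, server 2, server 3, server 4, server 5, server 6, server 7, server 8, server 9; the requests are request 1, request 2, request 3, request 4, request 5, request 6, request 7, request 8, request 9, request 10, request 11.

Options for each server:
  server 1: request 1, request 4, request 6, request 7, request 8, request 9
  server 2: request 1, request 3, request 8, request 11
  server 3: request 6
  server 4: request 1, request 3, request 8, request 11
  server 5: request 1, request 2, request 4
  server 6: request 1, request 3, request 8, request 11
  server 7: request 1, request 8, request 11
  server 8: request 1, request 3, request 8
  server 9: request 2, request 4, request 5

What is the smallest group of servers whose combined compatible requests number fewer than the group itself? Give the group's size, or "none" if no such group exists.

5

Take S = {server 2, server 4, server 6, server 7, server 8}. Its neighbourhood is {request 1, request 3, request 8, request 11}, so |N(S)| = 4 < |S| = 5.
Every subset of size less than 5 has at least as many neighbours as members, so 5 is the minimum.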